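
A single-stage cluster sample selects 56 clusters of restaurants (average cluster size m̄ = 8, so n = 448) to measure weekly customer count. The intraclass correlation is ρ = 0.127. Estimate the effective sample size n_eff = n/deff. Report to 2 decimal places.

237.16

deff = 1 + (8 − 1)·0.127 = 1 + 0.889 = 1.889.
n_eff = 448 / 1.889 = 237.16.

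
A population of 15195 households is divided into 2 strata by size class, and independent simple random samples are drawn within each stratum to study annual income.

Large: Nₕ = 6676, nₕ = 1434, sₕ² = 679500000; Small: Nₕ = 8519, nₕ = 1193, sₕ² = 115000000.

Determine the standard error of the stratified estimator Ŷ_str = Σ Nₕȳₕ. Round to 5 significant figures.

Var(Ŷ_str) = Σₕ Nₕ²(1 − fₕ)sₕ²/nₕ.
Large: 6676²·(1 − 1434/6676)·679500000/1434 = 1.6582639 × 10^13.
Small: 8519²·(1 − 1193/8519)·115000000/1193 = 6.0160707 × 10^12.
Sum = 2.259871 × 10^13.
SE = √(2.259871 × 10^13) = 4.7538 × 10^6.

4.7538 × 10^6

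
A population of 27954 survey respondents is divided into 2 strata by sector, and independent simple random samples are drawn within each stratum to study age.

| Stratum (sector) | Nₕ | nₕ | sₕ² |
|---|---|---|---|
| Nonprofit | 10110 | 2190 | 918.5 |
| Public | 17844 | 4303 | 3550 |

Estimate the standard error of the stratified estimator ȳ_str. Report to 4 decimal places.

Var(ȳ_str) = Σₕ Wₕ²(1 − fₕ)sₕ²/nₕ with Wₕ = Nₕ/N, N = 27954.
Nonprofit: Wₕ = 0.36166559; term = 0.36166559²·(1 − 0.21661721)·918.5/2190 = 0.04297575.
Public: Wₕ = 0.63833441; term = 0.63833441²·(1 − 0.24114548)·3550/4303 = 0.25510093.
Sum = 0.29807668.
SE = √(0.29807668) = 0.5460.

0.5460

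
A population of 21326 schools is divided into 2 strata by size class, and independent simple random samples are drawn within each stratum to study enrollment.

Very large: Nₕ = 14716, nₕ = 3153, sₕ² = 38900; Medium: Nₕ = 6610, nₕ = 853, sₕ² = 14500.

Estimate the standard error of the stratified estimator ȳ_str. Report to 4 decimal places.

2.4573

Var(ȳ_str) = Σₕ Wₕ²(1 − fₕ)sₕ²/nₕ with Wₕ = Nₕ/N, N = 21326.
Very large: Wₕ = 0.69004970; term = 0.69004970²·(1 − 0.21425659)·38900/3153 = 4.6160141.
Medium: Wₕ = 0.30995030; term = 0.30995030²·(1 − 0.12904690)·14500/853 = 1.4223217.
Sum = 6.0383358.
SE = √(6.0383358) = 2.4573.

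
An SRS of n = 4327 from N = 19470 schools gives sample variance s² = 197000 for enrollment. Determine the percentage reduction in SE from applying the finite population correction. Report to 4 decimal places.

11.8093

f = n/N = 4327/19470 = 0.22223934.
SE_no-fpc = √(s²/n) = 6.7474499; SE_fpc = √((1−f)s²/n) = 5.9506259.
Ratio = √(1−f) = 0.88190740. Reduction = 100·(1 − 0.88190740) = 11.8093%.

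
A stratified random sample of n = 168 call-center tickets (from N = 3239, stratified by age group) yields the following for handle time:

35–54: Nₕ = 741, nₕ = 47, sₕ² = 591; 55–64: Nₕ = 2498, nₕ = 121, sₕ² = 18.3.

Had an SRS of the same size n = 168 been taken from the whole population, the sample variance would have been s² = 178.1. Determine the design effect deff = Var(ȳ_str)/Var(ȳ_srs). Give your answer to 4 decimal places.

0.6984

Var(ȳ_str) = Σ Wₕ²(1−fₕ)sₕ²/nₕ with Wₕ = Nₕ/3239:
  35–54: (741/3239)²·(1−47/741)·591/47 = 0.61637555
  55–64: (2498/3239)²·(1−121/2498)·18.3/121 = 0.085598359
  → Var(ȳ_str) = 0.70197391.
Var(ȳ_srs) = (1 − 168/3239)·178.1/168 = 1.0051329.
deff = 0.70197391 / 1.0051329 = 0.6984.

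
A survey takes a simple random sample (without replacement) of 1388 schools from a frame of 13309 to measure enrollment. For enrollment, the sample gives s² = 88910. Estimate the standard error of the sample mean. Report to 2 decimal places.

7.57

Under SRS without replacement, Var(ȳ) = (1 − f)·s²/n with f = n/N = 1388/13309 = 0.10429033.
Var(ȳ) = (1 − 0.10429033)·88910/1388 = 0.89570967·64.056196 = 57.375754.
SE(ȳ) = √(57.375754) = 7.57.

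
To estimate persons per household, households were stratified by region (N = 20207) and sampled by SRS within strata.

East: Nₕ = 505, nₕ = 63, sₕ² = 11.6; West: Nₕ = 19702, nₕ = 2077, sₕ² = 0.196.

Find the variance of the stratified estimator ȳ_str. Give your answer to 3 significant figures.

1.81 × 10^-4

Var(ȳ_str) = Σₕ Wₕ²(1 − fₕ)sₕ²/nₕ with Wₕ = Nₕ/N, N = 20207.
East: Wₕ = 0.02499134; term = 0.02499134²·(1 − 0.12475248)·11.6/63 = 1.0065316 × 10^-4.
West: Wₕ = 0.97500866; term = 0.97500866²·(1 − 0.10542077)·0.196/2077 = 8.0251902 × 10^-5.
Sum = 1.8090506 × 10^-4.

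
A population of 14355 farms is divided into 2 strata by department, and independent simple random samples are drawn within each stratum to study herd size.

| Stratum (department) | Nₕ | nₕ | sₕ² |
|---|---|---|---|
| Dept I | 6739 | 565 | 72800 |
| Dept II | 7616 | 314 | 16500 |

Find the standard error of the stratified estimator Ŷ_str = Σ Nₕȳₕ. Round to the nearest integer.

Var(Ŷ_str) = Σₕ Nₕ²(1 − fₕ)sₕ²/nₕ.
Dept I: 6739²·(1 − 565/6739)·72800/565 = 5.3609902 × 10^9.
Dept II: 7616²·(1 − 314/7616)·16500/314 = 2.9222883 × 10^9.
Sum = 8.2832785 × 10^9.
SE = √(8.2832785 × 10^9) = 91013.

91013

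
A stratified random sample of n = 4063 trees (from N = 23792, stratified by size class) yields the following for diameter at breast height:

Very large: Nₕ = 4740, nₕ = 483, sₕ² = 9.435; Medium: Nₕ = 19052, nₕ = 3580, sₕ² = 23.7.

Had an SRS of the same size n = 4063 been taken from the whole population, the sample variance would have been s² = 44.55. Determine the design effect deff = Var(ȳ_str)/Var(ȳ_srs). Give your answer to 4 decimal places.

Var(ȳ_str) = Σ Wₕ²(1−fₕ)sₕ²/nₕ with Wₕ = Nₕ/23792:
  Very large: (4740/23792)²·(1−483/4740)·9.435/483 = 6.9632961 × 10^-4
  Medium: (19052/23792)²·(1−3580/19052)·23.7/3580 = 0.0034473902
  → Var(ȳ_str) = 0.0041437198.
Var(ȳ_srs) = (1 − 4063/23792)·44.55/4063 = 0.0090923262.
deff = 0.0041437198 / 0.0090923262 = 0.4557.

0.4557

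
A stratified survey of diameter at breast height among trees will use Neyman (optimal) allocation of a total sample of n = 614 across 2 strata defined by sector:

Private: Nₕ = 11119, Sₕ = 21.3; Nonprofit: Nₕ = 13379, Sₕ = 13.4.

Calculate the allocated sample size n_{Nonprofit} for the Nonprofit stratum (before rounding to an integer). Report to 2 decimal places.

Neyman allocation: nₕ = n·NₕSₕ / Σⱼ NⱼSⱼ.
Σ NⱼSⱼ = 11119·21.3 + 13379·13.4 = 416113.3.
n_{Nonprofit} = 614·13379·13.4 / 416113.3 = 264.54.

264.54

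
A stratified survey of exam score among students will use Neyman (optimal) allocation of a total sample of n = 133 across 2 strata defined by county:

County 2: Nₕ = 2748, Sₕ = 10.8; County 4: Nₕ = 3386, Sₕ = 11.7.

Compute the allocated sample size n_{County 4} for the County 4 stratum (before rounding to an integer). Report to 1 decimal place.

Neyman allocation: nₕ = n·NₕSₕ / Σⱼ NⱼSⱼ.
Σ NⱼSⱼ = 2748·10.8 + 3386·11.7 = 69294.6.
n_{County 4} = 133·3386·11.7 / 69294.6 = 76.0.

76.0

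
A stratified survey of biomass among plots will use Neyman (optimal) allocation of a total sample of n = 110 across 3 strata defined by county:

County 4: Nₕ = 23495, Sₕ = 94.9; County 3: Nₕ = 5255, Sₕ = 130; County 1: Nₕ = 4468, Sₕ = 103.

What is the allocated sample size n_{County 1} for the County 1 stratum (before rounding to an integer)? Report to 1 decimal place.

Neyman allocation: nₕ = n·NₕSₕ / Σⱼ NⱼSⱼ.
Σ NⱼSⱼ = 23495·94.9 + 5255·130 + 4468·103 = 3.3730295 × 10^6.
n_{County 1} = 110·4468·103 / (3.3730295 × 10^6) = 15.0.

15.0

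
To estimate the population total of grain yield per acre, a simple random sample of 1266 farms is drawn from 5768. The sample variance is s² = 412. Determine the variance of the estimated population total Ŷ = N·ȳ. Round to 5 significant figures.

Var(Ŷ) = N²·Var(ȳ) = N²·(1 − n/N)·s²/n.
f = 1266/5768 = 0.21948682; Var(ȳ) = 0.78051318·412/1266 = 0.25400587.
Var(Ŷ) = 5768² · 0.25400587 = 8.4507306 × 10^6.

8.4507 × 10^6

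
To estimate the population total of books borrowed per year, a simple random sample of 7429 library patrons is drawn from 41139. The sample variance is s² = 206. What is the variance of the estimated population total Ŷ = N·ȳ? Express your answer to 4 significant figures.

3.845 × 10^7

Var(Ŷ) = N²·Var(ȳ) = N²·(1 − n/N)·s²/n.
f = 7429/41139 = 0.18058290; Var(ȳ) = 0.81941710·206/7429 = 0.022721756.
Var(Ŷ) = 41139² · 0.022721756 = 3.8454693 × 10^7.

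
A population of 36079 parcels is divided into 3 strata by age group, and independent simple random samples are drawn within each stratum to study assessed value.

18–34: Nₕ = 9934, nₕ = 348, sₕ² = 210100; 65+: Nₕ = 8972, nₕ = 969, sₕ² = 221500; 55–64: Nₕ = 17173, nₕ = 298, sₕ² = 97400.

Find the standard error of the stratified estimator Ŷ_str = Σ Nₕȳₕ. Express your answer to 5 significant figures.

410640

Var(Ŷ_str) = Σₕ Nₕ²(1 − fₕ)sₕ²/nₕ.
18–34: 9934²·(1 − 348/9934)·210100/348 = 5.7492129 × 10^10.
65+: 8972²·(1 − 969/8972)·221500/969 = 1.6413154 × 10^10.
55–64: 17173²·(1 − 298/17173)·97400/298 = 9.4718027 × 10^10.
Sum = 1.6862331 × 10^11.
SE = √(1.6862331 × 10^11) = 410640.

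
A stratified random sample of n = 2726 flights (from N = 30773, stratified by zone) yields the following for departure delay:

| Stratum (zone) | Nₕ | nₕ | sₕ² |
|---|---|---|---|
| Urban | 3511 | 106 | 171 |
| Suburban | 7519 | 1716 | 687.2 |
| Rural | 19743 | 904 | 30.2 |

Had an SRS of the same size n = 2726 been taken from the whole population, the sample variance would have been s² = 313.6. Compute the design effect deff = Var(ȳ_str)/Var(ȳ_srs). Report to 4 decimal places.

0.4954

Var(ȳ_str) = Σ Wₕ²(1−fₕ)sₕ²/nₕ with Wₕ = Nₕ/30773:
  Urban: (3511/30773)²·(1−106/3511)·171/106 = 0.020365661
  Suburban: (7519/30773)²·(1−1716/7519)·687.2/1716 = 0.018451805
  Rural: (19743/30773)²·(1−904/19743)·30.2/904 = 0.013121087
  → Var(ȳ_str) = 0.051938553.
Var(ȳ_srs) = (1 − 2726/30773)·313.6/2726 = 0.1048496.
deff = 0.051938553 / 0.1048496 = 0.4954.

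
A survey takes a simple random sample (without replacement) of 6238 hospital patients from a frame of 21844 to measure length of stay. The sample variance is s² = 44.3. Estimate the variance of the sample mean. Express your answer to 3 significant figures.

Under SRS without replacement, Var(ȳ) = (1 − f)·s²/n with f = n/N = 6238/21844 = 0.28557041.
Var(ȳ) = (1 − 0.28557041)·44.3/6238 = 0.71442959·0.0071016351 = 0.0050736183.

0.00507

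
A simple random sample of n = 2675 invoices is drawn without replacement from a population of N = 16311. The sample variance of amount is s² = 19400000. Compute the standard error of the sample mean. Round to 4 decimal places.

Under SRS without replacement, Var(ȳ) = (1 − f)·s²/n with f = n/N = 2675/16311 = 0.16399975.
Var(ȳ) = (1 − 0.16399975)·19400000/2675 = 0.83600025·7252.3364 = 6062.955.
SE(ȳ) = √(6062.955) = 77.8650.

77.8650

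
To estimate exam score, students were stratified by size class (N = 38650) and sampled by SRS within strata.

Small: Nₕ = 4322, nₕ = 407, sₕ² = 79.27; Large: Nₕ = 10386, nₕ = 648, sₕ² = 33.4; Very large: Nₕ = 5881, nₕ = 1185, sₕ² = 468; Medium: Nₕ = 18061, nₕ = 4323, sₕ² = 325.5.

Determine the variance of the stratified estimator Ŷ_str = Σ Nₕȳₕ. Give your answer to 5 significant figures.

Var(Ŷ_str) = Σₕ Nₕ²(1 − fₕ)sₕ²/nₕ.
Small: 4322²·(1 − 407/4322)·79.27/407 = 3.2955733 × 10^6.
Large: 10386²·(1 − 648/10386)·33.4/648 = 5.2130219 × 10^6.
Very large: 5881²·(1 − 1185/5881)·468/1185 = 1.0907037 × 10^7.
Medium: 18061²·(1 − 4323/18061)·325.5/4323 = 1.8682331 × 10^7.
Sum = 3.8097963 × 10^7.

3.8098 × 10^7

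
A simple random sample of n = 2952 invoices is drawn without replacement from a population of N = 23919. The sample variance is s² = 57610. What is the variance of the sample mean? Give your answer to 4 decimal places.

Under SRS without replacement, Var(ȳ) = (1 − f)·s²/n with f = n/N = 2952/23919 = 0.12341653.
Var(ȳ) = (1 − 0.12341653)·57610/2952 = 0.87658347·19.515583 = 17.107037.

17.1070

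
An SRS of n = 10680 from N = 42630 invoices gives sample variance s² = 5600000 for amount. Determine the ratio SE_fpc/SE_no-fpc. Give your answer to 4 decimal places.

f = n/N = 10680/42630 = 0.25052780.
SE_no-fpc = √(s²/n) = 22.898571; SE_fpc = √((1−f)s²/n) = 19.823766.
Ratio = √(1−f) = 0.86572063.

0.8657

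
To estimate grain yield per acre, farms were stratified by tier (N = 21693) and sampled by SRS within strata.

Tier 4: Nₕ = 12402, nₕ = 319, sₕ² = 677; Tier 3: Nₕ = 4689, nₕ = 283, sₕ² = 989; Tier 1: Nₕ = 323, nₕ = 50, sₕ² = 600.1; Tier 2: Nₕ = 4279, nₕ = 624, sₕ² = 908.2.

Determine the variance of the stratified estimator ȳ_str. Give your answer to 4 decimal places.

Var(ȳ_str) = Σₕ Wₕ²(1 − fₕ)sₕ²/nₕ with Wₕ = Nₕ/N, N = 21693.
Tier 4: Wₕ = 0.57170516; term = 0.57170516²·(1 − 0.02572166)·677/319 = 0.675811.
Tier 3: Wₕ = 0.21615268; term = 0.21615268²·(1 − 0.06035402)·989/283 = 0.15342472.
Tier 1: Wₕ = 0.01488960; term = 0.01488960²·(1 − 0.15479876)·600.1/50 = 0.0022489488.
Tier 2: Wₕ = 0.19725257; term = 0.19725257²·(1 − 0.14582846)·908.2/624 = 0.048371254.
Sum = 0.87985592.

0.8799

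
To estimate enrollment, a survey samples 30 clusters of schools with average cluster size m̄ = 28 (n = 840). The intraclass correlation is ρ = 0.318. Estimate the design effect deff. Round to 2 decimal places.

9.59

deff = 1 + (28 − 1)·0.318 = 1 + 8.586 = 9.586.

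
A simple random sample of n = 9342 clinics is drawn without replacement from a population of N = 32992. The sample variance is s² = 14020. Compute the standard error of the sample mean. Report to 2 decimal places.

Under SRS without replacement, Var(ȳ) = (1 − f)·s²/n with f = n/N = 9342/32992 = 0.28315955.
Var(ȳ) = (1 − 0.28315955)·14020/9342 = 0.71684045·1.5007493 = 1.0757978.
SE(ȳ) = √(1.0757978) = 1.04.

1.04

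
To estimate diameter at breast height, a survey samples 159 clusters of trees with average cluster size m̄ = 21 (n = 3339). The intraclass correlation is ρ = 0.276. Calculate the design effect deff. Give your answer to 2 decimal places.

6.52

deff = 1 + (21 − 1)·0.276 = 1 + 5.52 = 6.52.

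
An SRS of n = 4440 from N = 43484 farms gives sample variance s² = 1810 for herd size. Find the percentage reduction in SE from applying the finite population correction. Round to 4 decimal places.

5.2428

f = n/N = 4440/43484 = 0.10210652.
SE_no-fpc = √(s²/n) = 0.63848074; SE_fpc = √((1−f)s²/n) = 0.60500674.
Ratio = √(1−f) = 0.94757241. Reduction = 100·(1 − 0.94757241) = 5.2428%.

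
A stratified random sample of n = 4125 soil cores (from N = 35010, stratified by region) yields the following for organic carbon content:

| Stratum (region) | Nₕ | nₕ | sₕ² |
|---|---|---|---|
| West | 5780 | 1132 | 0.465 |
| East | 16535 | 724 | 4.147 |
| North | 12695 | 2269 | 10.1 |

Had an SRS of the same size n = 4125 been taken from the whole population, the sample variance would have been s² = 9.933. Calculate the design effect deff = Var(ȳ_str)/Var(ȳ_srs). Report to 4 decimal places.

Var(ȳ_str) = Σ Wₕ²(1−fₕ)sₕ²/nₕ with Wₕ = Nₕ/35010:
  West: (5780/35010)²·(1−1132/5780)·0.465/1132 = 9.0036014 × 10^-6
  East: (16535/35010)²·(1−724/16535)·4.147/724 = 0.0012217287
  North: (12695/35010)²·(1−2269/12695)·10.1/2269 = 4.8067671 × 10^-4
  → Var(ȳ_str) = 0.001711409.
Var(ȳ_srs) = (1 − 4125/35010)·9.933/4125 = 0.0021242811.
deff = 0.001711409 / 0.0021242811 = 0.8056.

0.8056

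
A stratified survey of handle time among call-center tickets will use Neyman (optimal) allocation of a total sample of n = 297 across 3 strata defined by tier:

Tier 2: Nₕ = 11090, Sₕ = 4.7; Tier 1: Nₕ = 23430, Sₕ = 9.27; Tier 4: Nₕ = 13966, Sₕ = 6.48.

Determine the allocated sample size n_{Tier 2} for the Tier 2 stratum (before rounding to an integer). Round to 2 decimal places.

Neyman allocation: nₕ = n·NₕSₕ / Σⱼ NⱼSⱼ.
Σ NⱼSⱼ = 11090·4.7 + 23430·9.27 + 13966·6.48 = 359818.78.
n_{Tier 2} = 297·11090·4.7 / 359818.78 = 43.02.

43.02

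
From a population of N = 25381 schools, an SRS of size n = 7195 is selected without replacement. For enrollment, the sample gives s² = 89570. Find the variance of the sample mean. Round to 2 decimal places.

8.92

Under SRS without replacement, Var(ȳ) = (1 − f)·s²/n with f = n/N = 7195/25381 = 0.28347977.
Var(ȳ) = (1 − 0.28347977)·89570/7195 = 0.71652023·12.448923 = 8.9199051.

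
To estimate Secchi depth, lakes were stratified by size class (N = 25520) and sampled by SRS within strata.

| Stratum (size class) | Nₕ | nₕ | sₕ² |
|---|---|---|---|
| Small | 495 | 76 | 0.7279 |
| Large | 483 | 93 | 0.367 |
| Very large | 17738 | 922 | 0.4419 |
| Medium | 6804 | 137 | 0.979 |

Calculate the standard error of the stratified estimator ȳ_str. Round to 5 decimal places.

0.02686

Var(ȳ_str) = Σₕ Wₕ²(1 − fₕ)sₕ²/nₕ with Wₕ = Nₕ/N, N = 25520.
Small: Wₕ = 0.01939655; term = 0.01939655²·(1 − 0.15353535)·0.7279/76 = 3.0501136 × 10^-6.
Large: Wₕ = 0.01892633; term = 0.01892633²·(1 − 0.19254658)·0.367/93 = 1.1413886 × 10^-6.
Very large: Wₕ = 0.69506270; term = 0.69506270²·(1 − 0.05197880)·0.4419/922 = 2.1951242 × 10^-4.
Medium: Wₕ = 0.26661442; term = 0.26661442²·(1 − 0.02013521)·0.979/137 = 4.9773198 × 10^-4.
Sum = 7.214359 × 10^-4.
SE = √(7.214359 × 10^-4) = 0.02686.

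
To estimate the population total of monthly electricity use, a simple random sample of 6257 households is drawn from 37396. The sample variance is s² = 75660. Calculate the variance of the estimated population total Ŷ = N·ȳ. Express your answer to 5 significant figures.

Var(Ŷ) = N²·Var(ȳ) = N²·(1 − n/N)·s²/n.
f = 6257/37396 = 0.16731736; Var(ȳ) = 0.83268264·75660/6257 = 10.068846.
Var(Ŷ) = 37396² · 10.068846 = 1.4080887 × 10^10.

1.4081 × 10^10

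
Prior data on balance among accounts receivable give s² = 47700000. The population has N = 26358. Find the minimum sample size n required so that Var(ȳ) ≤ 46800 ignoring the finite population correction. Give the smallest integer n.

Without fpc, n₀ = s²/D = 47700000/46800 = 1019.2308.
Rounding up, n = 1020.

1020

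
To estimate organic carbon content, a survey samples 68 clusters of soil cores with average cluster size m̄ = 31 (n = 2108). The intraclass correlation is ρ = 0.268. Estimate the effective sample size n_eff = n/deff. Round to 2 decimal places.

deff = 1 + (31 − 1)·0.268 = 1 + 8.04 = 9.04.
n_eff = 2108 / 9.04 = 233.19.

233.19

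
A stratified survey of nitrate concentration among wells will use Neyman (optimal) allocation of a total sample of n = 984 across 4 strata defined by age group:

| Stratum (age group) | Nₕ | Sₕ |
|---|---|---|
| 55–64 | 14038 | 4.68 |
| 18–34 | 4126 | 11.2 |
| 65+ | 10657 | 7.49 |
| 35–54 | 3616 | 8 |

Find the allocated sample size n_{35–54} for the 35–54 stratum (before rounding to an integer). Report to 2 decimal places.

129.00

Neyman allocation: nₕ = n·NₕSₕ / Σⱼ NⱼSⱼ.
Σ NⱼSⱼ = 14038·4.68 + 4126·11.2 + 10657·7.49 + 3616·8 = 220657.97.
n_{35–54} = 984·3616·8 / 220657.97 = 129.00.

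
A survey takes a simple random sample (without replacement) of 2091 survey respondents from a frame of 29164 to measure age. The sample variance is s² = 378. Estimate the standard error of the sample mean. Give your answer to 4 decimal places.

Under SRS without replacement, Var(ȳ) = (1 − f)·s²/n with f = n/N = 2091/29164 = 0.07169798.
Var(ȳ) = (1 − 0.07169798)·378/2091 = 0.92830202·0.18077475 = 0.16781356.
SE(ȳ) = √(0.16781356) = 0.4097.

0.4097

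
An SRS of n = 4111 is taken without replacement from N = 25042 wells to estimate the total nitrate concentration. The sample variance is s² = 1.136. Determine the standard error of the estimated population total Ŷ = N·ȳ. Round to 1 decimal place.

Var(Ŷ) = N²·Var(ȳ) = N²·(1 − n/N)·s²/n.
f = 4111/25042 = 0.16416420; Var(ȳ) = 0.83583580·1.136/4111 = 2.30968 × 10^-4.
Var(Ŷ) = 25042² · (2.30968 × 10^-4) = 144840.44.
SE(Ŷ) = √(144840.44) = 380.6.

380.6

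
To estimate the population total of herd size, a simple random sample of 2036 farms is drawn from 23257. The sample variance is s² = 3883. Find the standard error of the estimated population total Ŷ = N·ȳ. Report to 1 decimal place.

Var(Ŷ) = N²·Var(ȳ) = N²·(1 − n/N)·s²/n.
f = 2036/23257 = 0.08754354; Var(ȳ) = 0.91245646·3883/2036 = 1.7402104.
Var(Ŷ) = 23257² · 1.7402104 = 9.4125901 × 10^8.
SE(Ŷ) = √(9.4125901 × 10^8) = 30679.9.

30679.9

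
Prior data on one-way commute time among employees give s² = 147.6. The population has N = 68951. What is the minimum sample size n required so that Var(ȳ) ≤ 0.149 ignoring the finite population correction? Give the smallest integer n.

Without fpc, n₀ = s²/D = 147.6/0.149 = 990.6040.
Rounding up, n = 991.

991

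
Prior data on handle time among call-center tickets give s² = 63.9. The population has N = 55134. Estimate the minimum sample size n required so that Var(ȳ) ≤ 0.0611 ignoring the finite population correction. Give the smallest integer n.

1046

Without fpc, n₀ = s²/D = 63.9/0.0611 = 1045.8265.
Rounding up, n = 1046.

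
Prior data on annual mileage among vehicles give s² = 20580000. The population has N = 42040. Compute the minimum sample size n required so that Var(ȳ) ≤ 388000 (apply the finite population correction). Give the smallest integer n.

53

Without fpc, n₀ = s²/D = 20580000/388000 = 53.0412.
With fpc, (1 − n/N)·s²/n ≤ D requires n ≥ n₀/(1 + n₀/N) = 53.0412/(1 + 53.0412/42040) = 52.9744.
Rounding up, n = 53.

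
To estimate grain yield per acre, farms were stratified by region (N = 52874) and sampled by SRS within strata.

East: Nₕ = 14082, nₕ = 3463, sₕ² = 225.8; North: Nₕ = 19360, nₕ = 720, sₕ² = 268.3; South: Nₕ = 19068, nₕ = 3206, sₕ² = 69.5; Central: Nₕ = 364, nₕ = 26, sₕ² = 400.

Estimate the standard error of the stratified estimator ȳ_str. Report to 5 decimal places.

Var(ȳ_str) = Σₕ Wₕ²(1 − fₕ)sₕ²/nₕ with Wₕ = Nₕ/N, N = 52874.
East: Wₕ = 0.26633128; term = 0.26633128²·(1 − 0.24591677)·225.8/3463 = 0.0034876675.
North: Wₕ = 0.36615350; term = 0.36615350²·(1 − 0.03719008)·268.3/720 = 0.048101111.
South: Wₕ = 0.36063093; term = 0.36063093²·(1 − 0.16813510)·69.5/3206 = 0.0023453088.
Central: Wₕ = 0.00688429; term = 0.00688429²·(1 − 0.07142857)·400/26 = 6.7704946 × 10^-4.
Sum = 0.054611137.
SE = √(0.054611137) = 0.23369.

0.23369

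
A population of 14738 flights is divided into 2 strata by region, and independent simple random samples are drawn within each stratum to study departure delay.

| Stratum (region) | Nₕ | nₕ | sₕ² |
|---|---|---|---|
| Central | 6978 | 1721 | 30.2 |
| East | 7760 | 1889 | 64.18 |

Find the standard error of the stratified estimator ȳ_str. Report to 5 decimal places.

Var(ȳ_str) = Σₕ Wₕ²(1 − fₕ)sₕ²/nₕ with Wₕ = Nₕ/N, N = 14738.
Central: Wₕ = 0.47346994; term = 0.47346994²·(1 − 0.24663227)·30.2/1721 = 0.0029635886.
East: Wₕ = 0.52653006; term = 0.52653006²·(1 − 0.24342784)·64.18/1889 = 0.0071263058.
Sum = 0.010089894.
SE = √(0.010089894) = 0.10045.

0.10045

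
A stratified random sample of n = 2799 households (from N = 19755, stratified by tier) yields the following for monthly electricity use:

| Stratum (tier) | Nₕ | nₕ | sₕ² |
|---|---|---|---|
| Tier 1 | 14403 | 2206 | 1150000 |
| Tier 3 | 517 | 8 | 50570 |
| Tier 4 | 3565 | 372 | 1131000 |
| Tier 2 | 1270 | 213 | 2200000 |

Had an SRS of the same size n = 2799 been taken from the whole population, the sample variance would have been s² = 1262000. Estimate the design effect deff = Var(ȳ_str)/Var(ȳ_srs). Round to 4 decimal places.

0.9383

Var(ȳ_str) = Σ Wₕ²(1−fₕ)sₕ²/nₕ with Wₕ = Nₕ/19755:
  Tier 1: (14403/19755)²·(1−2206/14403)·1150000/2206 = 234.6628
  Tier 3: (517/19755)²·(1−8/517)·50570/8 = 4.2624296
  Tier 4: (3565/19755)²·(1−372/3565)·1131000/372 = 88.679666
  Tier 2: (1270/19755)²·(1−213/1270)·2200000/213 = 35.527751
  → Var(ȳ_str) = 363.13265.
Var(ȳ_srs) = (1 − 2799/19755)·1262000/2799 = 386.99275.
deff = 363.13265 / 386.99275 = 0.9383.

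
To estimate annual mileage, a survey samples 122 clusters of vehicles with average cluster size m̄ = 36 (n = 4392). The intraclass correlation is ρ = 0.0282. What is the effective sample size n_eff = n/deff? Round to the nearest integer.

2210

deff = 1 + (36 − 1)·0.0282 = 1 + 0.987 = 1.987.
n_eff = 4392 / 1.987 = 2210.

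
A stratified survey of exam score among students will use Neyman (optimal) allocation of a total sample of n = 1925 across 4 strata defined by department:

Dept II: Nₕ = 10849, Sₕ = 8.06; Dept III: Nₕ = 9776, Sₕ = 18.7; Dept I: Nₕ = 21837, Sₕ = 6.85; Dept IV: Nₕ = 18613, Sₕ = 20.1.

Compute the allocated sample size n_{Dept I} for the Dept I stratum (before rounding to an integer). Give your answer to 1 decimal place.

Neyman allocation: nₕ = n·NₕSₕ / Σⱼ NⱼSⱼ.
Σ NⱼSⱼ = 10849·8.06 + 9776·18.7 + 21837·6.85 + 18613·20.1 = 793958.89.
n_{Dept I} = 1925·21837·6.85 / 793958.89 = 362.7.

362.7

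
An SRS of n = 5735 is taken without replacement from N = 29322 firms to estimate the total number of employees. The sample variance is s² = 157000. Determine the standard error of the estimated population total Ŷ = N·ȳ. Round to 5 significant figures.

137600

Var(Ŷ) = N²·Var(ȳ) = N²·(1 − n/N)·s²/n.
f = 5735/29322 = 0.19558693; Var(ȳ) = 0.80441307·157000/5735 = 22.021421.
Var(Ŷ) = 29322² · 22.021421 = 1.893357 × 10^10.
SE(Ŷ) = √(1.893357 × 10^10) = 137600.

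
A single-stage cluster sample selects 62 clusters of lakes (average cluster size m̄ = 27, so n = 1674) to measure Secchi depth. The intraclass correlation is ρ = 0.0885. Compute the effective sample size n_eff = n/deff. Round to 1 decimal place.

deff = 1 + (27 − 1)·0.0885 = 1 + 2.301 = 3.301.
n_eff = 1674 / 3.301 = 507.1.

507.1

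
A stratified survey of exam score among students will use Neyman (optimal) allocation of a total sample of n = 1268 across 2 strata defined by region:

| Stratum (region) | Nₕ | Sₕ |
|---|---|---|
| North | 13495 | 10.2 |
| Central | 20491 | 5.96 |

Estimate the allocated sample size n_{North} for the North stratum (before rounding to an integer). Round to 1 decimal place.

Neyman allocation: nₕ = n·NₕSₕ / Σⱼ NⱼSⱼ.
Σ NⱼSⱼ = 13495·10.2 + 20491·5.96 = 259775.36.
n_{North} = 1268·13495·10.2 / 259775.36 = 671.9.

671.9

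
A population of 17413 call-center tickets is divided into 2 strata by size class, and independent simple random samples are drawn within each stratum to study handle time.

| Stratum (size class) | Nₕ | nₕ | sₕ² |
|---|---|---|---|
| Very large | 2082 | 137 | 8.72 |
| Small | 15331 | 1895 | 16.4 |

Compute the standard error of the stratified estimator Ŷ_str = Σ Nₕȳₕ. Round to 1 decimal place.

1428.4

Var(Ŷ_str) = Σₕ Nₕ²(1 − fₕ)sₕ²/nₕ.
Very large: 2082²·(1 − 137/2082)·8.72/137 = 257748.56.
Small: 15331²·(1 − 1895/15331)·16.4/1895 = 1.7826871 × 10^6.
Sum = 2.0404357 × 10^6.
SE = √(2.0404357 × 10^6) = 1428.4.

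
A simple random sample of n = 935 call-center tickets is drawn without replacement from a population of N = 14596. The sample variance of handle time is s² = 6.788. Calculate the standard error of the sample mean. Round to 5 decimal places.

0.08243

Under SRS without replacement, Var(ȳ) = (1 − f)·s²/n with f = n/N = 935/14596 = 0.06405865.
Var(ȳ) = (1 − 0.06405865)·6.788/935 = 0.93594135·0.007259893 = 0.0067948341.
SE(ȳ) = √(0.0067948341) = 0.08243.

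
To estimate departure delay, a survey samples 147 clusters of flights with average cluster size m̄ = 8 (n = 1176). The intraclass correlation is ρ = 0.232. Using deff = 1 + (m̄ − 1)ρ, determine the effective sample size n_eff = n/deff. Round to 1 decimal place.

448.2

deff = 1 + (8 − 1)·0.232 = 1 + 1.624 = 2.624.
n_eff = 1176 / 2.624 = 448.2.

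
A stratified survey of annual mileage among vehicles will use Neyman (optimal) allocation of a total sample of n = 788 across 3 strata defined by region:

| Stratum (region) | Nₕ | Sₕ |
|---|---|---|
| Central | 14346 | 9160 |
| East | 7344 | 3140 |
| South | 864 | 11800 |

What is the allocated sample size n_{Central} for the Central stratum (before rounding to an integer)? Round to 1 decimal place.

Neyman allocation: nₕ = n·NₕSₕ / Σⱼ NⱼSⱼ.
Σ NⱼSⱼ = 14346·9160 + 7344·3140 + 864·11800 = 1.6466472 × 10^8.
n_{Central} = 788·14346·9160 / (1.6466472 × 10^8) = 628.9.

628.9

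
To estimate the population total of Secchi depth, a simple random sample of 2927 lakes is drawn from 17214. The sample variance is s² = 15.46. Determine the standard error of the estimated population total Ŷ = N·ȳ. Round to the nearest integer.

Var(Ŷ) = N²·Var(ȳ) = N²·(1 − n/N)·s²/n.
f = 2927/17214 = 0.17003602; Var(ȳ) = 0.82996398·15.46/2927 = 0.0043837524.
Var(Ŷ) = 17214² · 0.0043837524 = 1.2990014 × 10^6.
SE(Ŷ) = √(1.2990014 × 10^6) = 1140.

1140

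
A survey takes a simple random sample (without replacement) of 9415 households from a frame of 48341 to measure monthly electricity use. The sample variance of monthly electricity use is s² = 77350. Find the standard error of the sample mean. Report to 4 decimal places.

Under SRS without replacement, Var(ȳ) = (1 − f)·s²/n with f = n/N = 9415/48341 = 0.19476221.
Var(ȳ) = (1 − 0.19476221)·77350/9415 = 0.80523779·8.2156134 = 6.6155224.
SE(ȳ) = √(6.6155224) = 2.5721.

2.5721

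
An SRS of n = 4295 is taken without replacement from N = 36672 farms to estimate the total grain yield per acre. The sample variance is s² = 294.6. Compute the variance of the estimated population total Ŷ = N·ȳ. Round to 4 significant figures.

Var(Ŷ) = N²·Var(ȳ) = N²·(1 − n/N)·s²/n.
f = 4295/36672 = 0.11711933; Var(ȳ) = 0.88288067·294.6/4295 = 0.060558008.
Var(Ŷ) = 36672² · 0.060558008 = 8.1440564 × 10^7.

8.144 × 10^7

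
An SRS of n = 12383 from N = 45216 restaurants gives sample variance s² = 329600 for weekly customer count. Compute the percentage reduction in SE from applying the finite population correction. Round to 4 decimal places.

14.7863

f = n/N = 12383/45216 = 0.27386323.
SE_no-fpc = √(s²/n) = 5.1591798; SE_fpc = √((1−f)s²/n) = 4.3963259.
Ratio = √(1−f) = 0.85213659. Reduction = 100·(1 − 0.85213659) = 14.7863%.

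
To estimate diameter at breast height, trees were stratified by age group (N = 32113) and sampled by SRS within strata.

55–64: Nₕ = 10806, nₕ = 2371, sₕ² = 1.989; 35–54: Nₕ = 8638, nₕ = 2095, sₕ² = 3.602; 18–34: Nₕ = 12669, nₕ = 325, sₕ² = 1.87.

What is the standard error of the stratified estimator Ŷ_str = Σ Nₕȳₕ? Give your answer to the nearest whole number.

1036

Var(Ŷ_str) = Σₕ Nₕ²(1 − fₕ)sₕ²/nₕ.
55–64: 10806²·(1 − 2371/10806)·1.989/2371 = 76463.343.
35–54: 8638²·(1 − 2095/8638)·3.602/2095 = 97173.938.
18–34: 12669²·(1 − 325/12669)·1.87/325 = 899821.77.
Sum = 1.0734591 × 10^6.
SE = √(1.0734591 × 10^6) = 1036.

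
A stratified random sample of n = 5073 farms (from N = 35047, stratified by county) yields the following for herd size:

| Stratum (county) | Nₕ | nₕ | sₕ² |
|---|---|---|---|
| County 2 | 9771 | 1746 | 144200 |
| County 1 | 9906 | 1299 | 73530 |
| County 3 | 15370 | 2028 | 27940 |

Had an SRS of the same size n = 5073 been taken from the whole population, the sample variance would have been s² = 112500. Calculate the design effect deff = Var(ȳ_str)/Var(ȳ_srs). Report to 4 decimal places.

Var(ȳ_str) = Σ Wₕ²(1−fₕ)sₕ²/nₕ with Wₕ = Nₕ/35047:
  County 2: (9771/35047)²·(1−1746/9771)·144200/1746 = 5.2723396
  County 1: (9906/35047)²·(1−1299/9906)·73530/1299 = 3.9291974
  County 3: (15370/35047)²·(1−2028/15370)·27940/2028 = 2.3001256
  → Var(ȳ_str) = 11.501663.
Var(ȳ_srs) = (1 − 5073/35047)·112500/5073 = 18.966252.
deff = 11.501663 / 18.966252 = 0.6064.

0.6064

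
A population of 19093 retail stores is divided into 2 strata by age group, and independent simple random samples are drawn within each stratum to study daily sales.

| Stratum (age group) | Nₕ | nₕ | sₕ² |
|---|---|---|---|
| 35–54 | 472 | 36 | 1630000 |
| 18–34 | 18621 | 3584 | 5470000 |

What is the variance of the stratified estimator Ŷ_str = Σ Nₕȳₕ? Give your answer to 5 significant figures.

Var(Ŷ_str) = Σₕ Nₕ²(1 − fₕ)sₕ²/nₕ.
35–54: 472²·(1 − 36/472)·1630000/36 = 9.3178044 × 10^9.
18–34: 18621²·(1 − 3584/18621)·5470000/3584 = 4.2734982 × 10^11.
Sum = 4.3666762 × 10^11.

4.3667 × 10^11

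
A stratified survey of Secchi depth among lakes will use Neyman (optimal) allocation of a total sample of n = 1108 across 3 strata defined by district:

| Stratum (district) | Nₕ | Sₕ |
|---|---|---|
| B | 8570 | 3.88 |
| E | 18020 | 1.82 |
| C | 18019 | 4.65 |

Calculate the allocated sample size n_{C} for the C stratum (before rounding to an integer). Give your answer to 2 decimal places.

Neyman allocation: nₕ = n·NₕSₕ / Σⱼ NⱼSⱼ.
Σ NⱼSⱼ = 8570·3.88 + 18020·1.82 + 18019·4.65 = 149836.35.
n_{C} = 1108·18019·4.65 / 149836.35 = 619.59.

619.59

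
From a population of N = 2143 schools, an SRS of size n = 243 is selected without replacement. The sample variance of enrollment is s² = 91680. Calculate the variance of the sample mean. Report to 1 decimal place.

Under SRS without replacement, Var(ȳ) = (1 − f)·s²/n with f = n/N = 243/2143 = 0.11339244.
Var(ȳ) = (1 − 0.11339244)·91680/243 = 0.88660756·377.28395 = 334.5028.

334.5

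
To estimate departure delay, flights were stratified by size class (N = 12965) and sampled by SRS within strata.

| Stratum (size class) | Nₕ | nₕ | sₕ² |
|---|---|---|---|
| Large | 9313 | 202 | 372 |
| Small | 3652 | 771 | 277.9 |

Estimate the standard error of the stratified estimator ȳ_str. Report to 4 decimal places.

0.9758

Var(ȳ_str) = Σₕ Wₕ²(1 − fₕ)sₕ²/nₕ with Wₕ = Nₕ/N, N = 12965.
Large: Wₕ = 0.71831855; term = 0.71831855²·(1 − 0.02169011)·372/202 = 0.92961298.
Small: Wₕ = 0.28168145; term = 0.28168145²·(1 − 0.21111720)·277.9/771 = 0.02256125.
Sum = 0.95217423.
SE = √(0.95217423) = 0.9758.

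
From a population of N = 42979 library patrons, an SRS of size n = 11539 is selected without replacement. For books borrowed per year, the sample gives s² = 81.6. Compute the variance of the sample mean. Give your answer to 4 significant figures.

0.005173

Under SRS without replacement, Var(ȳ) = (1 − f)·s²/n with f = n/N = 11539/42979 = 0.26847996.
Var(ȳ) = (1 − 0.26847996)·81.6/11539 = 0.73152004·0.00707167 = 0.0051730683.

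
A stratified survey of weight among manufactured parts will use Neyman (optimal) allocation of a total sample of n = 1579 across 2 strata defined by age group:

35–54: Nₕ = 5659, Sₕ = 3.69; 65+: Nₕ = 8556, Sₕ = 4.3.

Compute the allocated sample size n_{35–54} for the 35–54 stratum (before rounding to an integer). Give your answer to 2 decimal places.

Neyman allocation: nₕ = n·NₕSₕ / Σⱼ NⱼSⱼ.
Σ NⱼSⱼ = 5659·3.69 + 8556·4.3 = 57672.51.
n_{35–54} = 1579·5659·3.69 / 57672.51 = 571.71.

571.71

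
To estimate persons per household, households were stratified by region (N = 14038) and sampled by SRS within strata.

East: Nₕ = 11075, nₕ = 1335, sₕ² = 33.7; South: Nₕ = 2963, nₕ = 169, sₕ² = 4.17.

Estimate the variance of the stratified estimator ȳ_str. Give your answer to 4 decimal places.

Var(ȳ_str) = Σₕ Wₕ²(1 − fₕ)sₕ²/nₕ with Wₕ = Nₕ/N, N = 14038.
East: Wₕ = 0.78893005; term = 0.78893005²·(1 − 0.12054176)·33.7/1335 = 0.013817862.
South: Wₕ = 0.21106995; term = 0.21106995²·(1 − 0.05703679)·4.17/169 = 0.0010365659.
Sum = 0.014854428.

0.0149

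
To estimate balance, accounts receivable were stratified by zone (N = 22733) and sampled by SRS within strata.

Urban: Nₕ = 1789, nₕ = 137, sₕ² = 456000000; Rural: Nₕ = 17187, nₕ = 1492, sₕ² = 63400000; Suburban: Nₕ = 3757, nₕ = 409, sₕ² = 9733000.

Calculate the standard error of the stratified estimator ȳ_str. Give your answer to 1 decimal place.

Var(ȳ_str) = Σₕ Wₕ²(1 − fₕ)sₕ²/nₕ with Wₕ = Nₕ/N, N = 22733.
Urban: Wₕ = 0.07869617; term = 0.07869617²·(1 − 0.07657909)·456000000/137 = 19034.924.
Rural: Wₕ = 0.75603748; term = 0.75603748²·(1 − 0.08680980)·63400000/1492 = 22180.347.
Suburban: Wₕ = 0.16526635; term = 0.16526635²·(1 − 0.10886345)·9733000/409 = 579.21067.
Sum = 41794.482.
SE = √(41794.482) = 204.4.

204.4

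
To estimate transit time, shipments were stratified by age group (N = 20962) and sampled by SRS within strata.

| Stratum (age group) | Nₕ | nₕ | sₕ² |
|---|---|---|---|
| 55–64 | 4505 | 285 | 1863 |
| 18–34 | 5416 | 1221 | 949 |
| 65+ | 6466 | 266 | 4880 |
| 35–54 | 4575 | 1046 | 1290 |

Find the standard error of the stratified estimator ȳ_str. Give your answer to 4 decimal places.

Var(ȳ_str) = Σₕ Wₕ²(1 − fₕ)sₕ²/nₕ with Wₕ = Nₕ/N, N = 20962.
55–64: Wₕ = 0.21491270; term = 0.21491270²·(1 − 0.06326304)·1863/285 = 0.2828198.
18–34: Wₕ = 0.25837229; term = 0.25837229²·(1 − 0.22544313)·949/1221 = 0.040187939.
65+: Wₕ = 0.30846293; term = 0.30846293²·(1 − 0.04113826)·4880/266 = 1.6737868.
35–54: Wₕ = 0.21825208; term = 0.21825208²·(1 − 0.22863388)·1290/1046 = 0.045314308.
Sum = 2.0421088.
SE = √(2.0421088) = 1.4290.

1.4290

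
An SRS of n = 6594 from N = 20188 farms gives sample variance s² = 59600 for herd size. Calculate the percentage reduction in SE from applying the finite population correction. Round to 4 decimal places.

f = n/N = 6594/20188 = 0.32662968.
SE_no-fpc = √(s²/n) = 3.0064131; SE_fpc = √((1−f)s²/n) = 2.4670369.
Ratio = √(1−f) = 0.82059144. Reduction = 100·(1 − 0.82059144) = 17.9409%.

17.9409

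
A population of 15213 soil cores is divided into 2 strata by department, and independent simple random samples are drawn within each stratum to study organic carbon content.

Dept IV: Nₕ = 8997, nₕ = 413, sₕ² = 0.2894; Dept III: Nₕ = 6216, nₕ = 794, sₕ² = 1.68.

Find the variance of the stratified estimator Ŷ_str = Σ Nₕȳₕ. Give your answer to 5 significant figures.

125430

Var(Ŷ_str) = Σₕ Nₕ²(1 − fₕ)sₕ²/nₕ.
Dept IV: 8997²·(1 − 413/8997)·0.2894/413 = 54117.273.
Dept III: 6216²·(1 − 794/6216)·1.68/794 = 71311.455.
Sum = 125428.73.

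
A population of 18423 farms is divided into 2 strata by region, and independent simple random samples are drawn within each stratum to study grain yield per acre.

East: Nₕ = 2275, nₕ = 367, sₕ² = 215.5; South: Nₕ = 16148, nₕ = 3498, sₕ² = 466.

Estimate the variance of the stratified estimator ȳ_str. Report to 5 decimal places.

Var(ȳ_str) = Σₕ Wₕ²(1 − fₕ)sₕ²/nₕ with Wₕ = Nₕ/N, N = 18423.
East: Wₕ = 0.12348695; term = 0.12348695²·(1 − 0.16131868)·215.5/367 = 0.00750966.
South: Wₕ = 0.87651305; term = 0.87651305²·(1 − 0.21662125)·466/3498 = 0.080177899.
Sum = 0.087687559.

0.08769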